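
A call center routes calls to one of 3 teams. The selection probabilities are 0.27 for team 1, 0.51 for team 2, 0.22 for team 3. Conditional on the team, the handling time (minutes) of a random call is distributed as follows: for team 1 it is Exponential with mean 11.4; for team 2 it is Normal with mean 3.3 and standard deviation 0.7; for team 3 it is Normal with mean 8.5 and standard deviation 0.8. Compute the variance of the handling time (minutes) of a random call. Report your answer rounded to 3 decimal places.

48.048

Per component, 1: μ=11.4, E[X²]=259.92; 2: μ=3.3, E[X²]=11.38; 3: μ=8.5, E[X²]=72.89.
E[X] = 0.27·11.4 + 0.51·3.3 + 0.22·8.5 = 6.631.
E[X²] = 0.27·259.92 + 0.51·11.38 + 0.22·72.89 = 92.018.
Var(X) = E[X²] − (E[X])² = 92.018 − 43.9702 = 48.0478.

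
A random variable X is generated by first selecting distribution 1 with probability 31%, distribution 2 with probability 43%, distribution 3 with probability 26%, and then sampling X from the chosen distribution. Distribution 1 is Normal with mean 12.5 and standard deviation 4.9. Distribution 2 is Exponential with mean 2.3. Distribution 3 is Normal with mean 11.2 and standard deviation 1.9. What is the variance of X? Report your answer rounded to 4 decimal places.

Per component, 1: μ=12.5, E[X²]=180.26; 2: μ=2.3, E[X²]=10.58; 3: μ=11.2, E[X²]=129.05.
E[X] = 0.31·12.5 + 0.43·2.3 + 0.26·11.2 = 7.776.
E[X²] = 0.31·180.26 + 0.43·10.58 + 0.26·129.05 = 93.983.
Var(X) = E[X²] − (E[X])² = 93.983 − 60.4662 = 33.5168.

33.5168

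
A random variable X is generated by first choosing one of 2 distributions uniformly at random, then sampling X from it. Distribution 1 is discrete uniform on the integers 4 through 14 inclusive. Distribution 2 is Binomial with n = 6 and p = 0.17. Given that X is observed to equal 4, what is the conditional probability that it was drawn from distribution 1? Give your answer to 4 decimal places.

Likelihoods P(X=4 | ·): 1: 0.0909091; 2: 0.00863064.
Posterior ∝ prior × likelihood. Numerator for 1: 0.5·0.0909091 = 0.0454545.
Normalizing constant: 0.5·0.0909091 + 0.5·0.00863064 = 0.0497699.
P(1 | observation) = 0.0454545 / 0.0497699 = 0.913294.

0.9133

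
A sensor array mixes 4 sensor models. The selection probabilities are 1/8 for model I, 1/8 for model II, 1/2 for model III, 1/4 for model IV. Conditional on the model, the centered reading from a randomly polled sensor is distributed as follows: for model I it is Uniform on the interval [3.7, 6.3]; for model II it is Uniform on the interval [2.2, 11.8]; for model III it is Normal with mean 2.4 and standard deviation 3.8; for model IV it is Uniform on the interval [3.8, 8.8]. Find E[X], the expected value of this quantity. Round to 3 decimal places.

4.275

Component means — I: 5; II: 7; III: 2.4; IV: 6.3.
E[X] = 0.125·5 + 0.125·7 + 0.5·2.4 + 0.25·6.3 = 4.275.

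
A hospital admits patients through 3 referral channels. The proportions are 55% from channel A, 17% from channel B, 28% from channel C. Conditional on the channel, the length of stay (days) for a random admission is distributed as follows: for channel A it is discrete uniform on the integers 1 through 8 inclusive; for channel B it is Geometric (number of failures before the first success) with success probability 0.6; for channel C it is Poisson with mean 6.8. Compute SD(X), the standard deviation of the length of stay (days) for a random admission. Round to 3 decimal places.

Per component, A: μ=4.5, E[X²]=25.5; B: μ=0.666667, E[X²]=1.55556; C: μ=6.8, E[X²]=53.04.
E[X] = 0.55·4.5 + 0.17·0.666667 + 0.28·6.8 = 4.49233.
E[X²] = 0.55·25.5 + 0.17·1.55556 + 0.28·53.04 = 29.1406.
Var(X) = E[X²] − (E[X])² = 29.1406 − 20.1811 = 8.95959.
SD(X) = √8.95959 = 2.99326.

2.993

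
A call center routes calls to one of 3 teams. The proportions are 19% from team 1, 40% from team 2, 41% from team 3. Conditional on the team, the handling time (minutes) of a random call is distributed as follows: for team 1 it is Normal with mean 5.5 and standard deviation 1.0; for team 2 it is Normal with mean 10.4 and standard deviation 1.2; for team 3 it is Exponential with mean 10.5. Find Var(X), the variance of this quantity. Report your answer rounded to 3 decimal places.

Per component, 1: μ=5.5, E[X²]=31.25; 2: μ=10.4, E[X²]=109.6; 3: μ=10.5, E[X²]=220.5.
E[X] = 0.19·5.5 + 0.4·10.4 + 0.41·10.5 = 9.51.
E[X²] = 0.19·31.25 + 0.4·109.6 + 0.41·220.5 = 140.183.
Var(X) = E[X²] − (E[X])² = 140.183 − 90.4401 = 49.7424.

49.742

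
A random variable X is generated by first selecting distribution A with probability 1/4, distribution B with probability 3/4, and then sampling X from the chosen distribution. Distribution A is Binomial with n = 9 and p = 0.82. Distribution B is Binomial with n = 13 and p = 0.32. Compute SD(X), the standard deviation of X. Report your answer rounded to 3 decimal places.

2.097

Per component, A: μ=7.38, E[X²]=55.7928; B: μ=4.16, E[X²]=20.1344.
E[X] = 0.25·7.38 + 0.75·4.16 = 4.965.
E[X²] = 0.25·55.7928 + 0.75·20.1344 = 29.049.
Var(X) = E[X²] − (E[X])² = 29.049 − 24.6512 = 4.39778.
SD(X) = √4.39778 = 2.09709.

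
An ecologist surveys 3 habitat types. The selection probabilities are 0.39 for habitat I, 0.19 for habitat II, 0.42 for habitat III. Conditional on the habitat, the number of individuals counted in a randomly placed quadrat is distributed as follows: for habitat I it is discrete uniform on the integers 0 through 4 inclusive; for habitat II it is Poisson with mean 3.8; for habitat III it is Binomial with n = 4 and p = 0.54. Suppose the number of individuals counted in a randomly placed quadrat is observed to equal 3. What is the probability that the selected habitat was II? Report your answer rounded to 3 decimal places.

Likelihoods P(X=3 | ·): I: 0.2; II: 0.204588; III: 0.289734.
Posterior ∝ prior × likelihood. Numerator for II: 0.19·0.204588 = 0.0388718.
Normalizing constant: 0.39·0.2 + 0.19·0.204588 + 0.42·0.289734 = 0.23856.
P(II | observation) = 0.0388718 / 0.23856 = 0.162943.

0.163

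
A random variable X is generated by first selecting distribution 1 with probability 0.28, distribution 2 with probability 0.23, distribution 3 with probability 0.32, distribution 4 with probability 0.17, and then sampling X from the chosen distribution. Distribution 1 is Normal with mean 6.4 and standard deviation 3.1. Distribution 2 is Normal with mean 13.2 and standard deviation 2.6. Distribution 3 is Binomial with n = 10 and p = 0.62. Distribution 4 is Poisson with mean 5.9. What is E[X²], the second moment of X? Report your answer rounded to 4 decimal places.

75.7650

For each component E[X²] = Var + (mean)², giving 1: 50.57; 2: 181; 3: 40.796; 4: 40.71.
Overall E[X²] = 0.28·50.57 + 0.23·181 + 0.32·40.796 + 0.17·40.71 = 75.765.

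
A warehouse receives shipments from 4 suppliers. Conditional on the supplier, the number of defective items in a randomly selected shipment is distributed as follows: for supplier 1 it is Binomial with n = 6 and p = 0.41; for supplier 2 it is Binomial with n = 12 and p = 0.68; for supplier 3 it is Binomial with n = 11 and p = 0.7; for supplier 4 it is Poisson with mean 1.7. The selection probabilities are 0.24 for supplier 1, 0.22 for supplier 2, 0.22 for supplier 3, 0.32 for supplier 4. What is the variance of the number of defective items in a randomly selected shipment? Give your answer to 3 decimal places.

10.667

Per component, 1: μ=2.46, E[X²]=7.503; 2: μ=8.16, E[X²]=69.1968; 3: μ=7.7, E[X²]=61.6; 4: μ=1.7, E[X²]=4.59.
E[X] = 0.24·2.46 + 0.22·8.16 + 0.22·7.7 + 0.32·1.7 = 4.6236.
E[X²] = 0.24·7.503 + 0.22·69.1968 + 0.22·61.6 + 0.32·4.59 = 32.0448.
Var(X) = E[X²] − (E[X])² = 32.0448 − 21.3777 = 10.6671.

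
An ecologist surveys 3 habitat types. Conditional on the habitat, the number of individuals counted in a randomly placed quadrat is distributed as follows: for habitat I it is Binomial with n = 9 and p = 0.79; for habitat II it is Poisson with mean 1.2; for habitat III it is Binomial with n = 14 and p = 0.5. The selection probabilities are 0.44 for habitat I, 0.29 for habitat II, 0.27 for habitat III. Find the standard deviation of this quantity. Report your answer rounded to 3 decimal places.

Per component, I: μ=7.11, E[X²]=52.0452; II: μ=1.2, E[X²]=2.64; III: μ=7, E[X²]=52.5.
E[X] = 0.44·7.11 + 0.29·1.2 + 0.27·7 = 5.3664.
E[X²] = 0.44·52.0452 + 0.29·2.64 + 0.27·52.5 = 37.8405.
Var(X) = E[X²] − (E[X])² = 37.8405 − 28.7982 = 9.04224.
SD(X) = √9.04224 = 3.00703.

3.007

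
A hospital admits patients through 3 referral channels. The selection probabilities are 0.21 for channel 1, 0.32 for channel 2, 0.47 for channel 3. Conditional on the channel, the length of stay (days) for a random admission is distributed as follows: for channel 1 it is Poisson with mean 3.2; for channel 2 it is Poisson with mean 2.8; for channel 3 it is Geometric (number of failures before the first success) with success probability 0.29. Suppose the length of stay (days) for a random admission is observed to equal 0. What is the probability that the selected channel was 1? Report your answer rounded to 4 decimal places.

0.0521

Likelihoods P(X=0 | ·): 1: 0.0407622; 2: 0.0608101; 3: 0.29.
Posterior ∝ prior × likelihood. Numerator for 1: 0.21·0.0407622 = 0.00856006.
Normalizing constant: 0.21·0.0407622 + 0.32·0.0608101 + 0.47·0.29 = 0.164319.
P(1 | observation) = 0.00856006 / 0.164319 = 0.0520941.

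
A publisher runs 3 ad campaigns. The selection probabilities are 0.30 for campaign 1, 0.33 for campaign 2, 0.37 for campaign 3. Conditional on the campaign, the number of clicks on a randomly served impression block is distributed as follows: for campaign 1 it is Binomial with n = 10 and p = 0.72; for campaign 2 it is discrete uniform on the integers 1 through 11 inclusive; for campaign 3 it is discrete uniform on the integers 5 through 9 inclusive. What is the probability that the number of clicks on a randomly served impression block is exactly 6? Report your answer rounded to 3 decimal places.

0.158

Conditional on each campaign, P(X = 6): 1: 0.179823; 2: 0.0909091; 3: 0.2.
By total probability, P(X = 6) = 0.3·0.179823 + 0.33·0.0909091 + 0.37·0.2 = 0.157947.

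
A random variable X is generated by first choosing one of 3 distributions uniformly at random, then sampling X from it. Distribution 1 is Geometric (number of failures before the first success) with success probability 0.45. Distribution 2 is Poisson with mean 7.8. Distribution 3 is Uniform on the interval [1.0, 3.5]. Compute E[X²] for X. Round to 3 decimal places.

26.144

For each component E[X²] = Var + (mean)², giving 1: 4.20988; 2: 68.64; 3: 5.58333.
Overall E[X²] = 0.333333·4.20988 + 0.333333·68.64 + 0.333333·5.58333 = 26.1444.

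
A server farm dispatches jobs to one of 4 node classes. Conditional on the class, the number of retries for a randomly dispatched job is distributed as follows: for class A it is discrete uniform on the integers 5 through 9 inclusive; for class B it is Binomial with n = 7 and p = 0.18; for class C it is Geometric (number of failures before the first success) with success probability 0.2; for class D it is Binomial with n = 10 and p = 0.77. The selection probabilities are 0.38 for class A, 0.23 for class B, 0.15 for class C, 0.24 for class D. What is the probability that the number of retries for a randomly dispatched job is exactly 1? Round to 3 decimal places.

0.112

Conditional on each class, P(X = 1): A: 0; B: 0.383048; C: 0.16; D: 1.38689e-05.
By total probability, P(X = 1) = 0.38·0 + 0.23·0.383048 + 0.15·0.16 + 0.24·1.38689e-05 = 0.112104.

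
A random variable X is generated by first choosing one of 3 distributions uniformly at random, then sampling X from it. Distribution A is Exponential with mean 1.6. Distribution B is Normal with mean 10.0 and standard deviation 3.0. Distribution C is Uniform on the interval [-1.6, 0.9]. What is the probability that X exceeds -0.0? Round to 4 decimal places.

0.7865

Conditional on each component, P(X > -0.0): A: 1; B: 0.999571; C: 0.36.
By total probability, P(X > -0.0) = 0.333333·1 + 0.333333·0.999571 + 0.333333·0.36 = 0.786524.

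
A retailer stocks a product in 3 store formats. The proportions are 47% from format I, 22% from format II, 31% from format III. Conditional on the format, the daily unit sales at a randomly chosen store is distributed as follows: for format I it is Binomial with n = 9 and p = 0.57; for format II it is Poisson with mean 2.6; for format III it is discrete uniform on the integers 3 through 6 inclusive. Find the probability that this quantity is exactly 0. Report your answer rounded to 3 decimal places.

0.017

Conditional on each format, P(X = 0): I: 0.000502593; II: 0.0742736; III: 0.
By total probability, P(X = 0) = 0.47·0.000502593 + 0.22·0.0742736 + 0.31·0 = 0.0165764.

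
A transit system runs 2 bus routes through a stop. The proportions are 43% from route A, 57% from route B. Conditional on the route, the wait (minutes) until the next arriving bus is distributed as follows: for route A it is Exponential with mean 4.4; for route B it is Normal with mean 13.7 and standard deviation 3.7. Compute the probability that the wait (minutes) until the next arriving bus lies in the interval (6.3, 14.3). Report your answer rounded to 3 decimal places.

Conditional on each route, P(6.3 < X < 14.3): A: 0.2001; B: 0.541661.
By total probability, P(6.3 < X < 14.3) = 0.43·0.2001 + 0.57·0.541661 = 0.39479.

0.395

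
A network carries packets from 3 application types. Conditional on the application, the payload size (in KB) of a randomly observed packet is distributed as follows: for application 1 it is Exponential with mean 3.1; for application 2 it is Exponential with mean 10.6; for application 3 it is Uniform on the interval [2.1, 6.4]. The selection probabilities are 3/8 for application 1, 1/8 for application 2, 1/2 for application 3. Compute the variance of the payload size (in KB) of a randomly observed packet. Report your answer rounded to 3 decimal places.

23.824

Per component, 1: μ=3.1, E[X²]=19.22; 2: μ=10.6, E[X²]=224.72; 3: μ=4.25, E[X²]=19.6033.
E[X] = 0.375·3.1 + 0.125·10.6 + 0.5·4.25 = 4.6125.
E[X²] = 0.375·19.22 + 0.125·224.72 + 0.5·19.6033 = 45.0992.
Var(X) = E[X²] − (E[X])² = 45.0992 − 21.2752 = 23.824.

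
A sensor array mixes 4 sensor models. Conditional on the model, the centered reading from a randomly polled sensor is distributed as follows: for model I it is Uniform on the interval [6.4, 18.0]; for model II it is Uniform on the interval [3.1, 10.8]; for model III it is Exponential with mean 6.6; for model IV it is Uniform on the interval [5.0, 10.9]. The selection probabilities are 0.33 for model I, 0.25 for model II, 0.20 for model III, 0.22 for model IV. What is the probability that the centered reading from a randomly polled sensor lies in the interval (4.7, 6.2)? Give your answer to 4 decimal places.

0.1134

Conditional on each model, P(4.7 < X < 6.2): I: 0; II: 0.194805; III: 0.0997378; IV: 0.20339.
By total probability, P(4.7 < X < 6.2) = 0.33·0 + 0.25·0.194805 + 0.2·0.0997378 + 0.22·0.20339 = 0.113395.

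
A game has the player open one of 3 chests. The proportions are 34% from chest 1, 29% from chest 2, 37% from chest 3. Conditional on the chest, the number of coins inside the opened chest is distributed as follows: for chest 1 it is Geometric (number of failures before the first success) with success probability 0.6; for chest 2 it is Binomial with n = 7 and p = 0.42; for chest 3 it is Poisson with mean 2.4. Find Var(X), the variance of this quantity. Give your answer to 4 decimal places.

Per component, 1: μ=0.666667, E[X²]=1.55556; 2: μ=2.94, E[X²]=10.3488; 3: μ=2.4, E[X²]=8.16.
E[X] = 0.34·0.666667 + 0.29·2.94 + 0.37·2.4 = 1.96727.
E[X²] = 0.34·1.55556 + 0.29·10.3488 + 0.37·8.16 = 6.54924.
Var(X) = E[X²] − (E[X])² = 6.54924 − 3.87014 = 2.6791.

2.6791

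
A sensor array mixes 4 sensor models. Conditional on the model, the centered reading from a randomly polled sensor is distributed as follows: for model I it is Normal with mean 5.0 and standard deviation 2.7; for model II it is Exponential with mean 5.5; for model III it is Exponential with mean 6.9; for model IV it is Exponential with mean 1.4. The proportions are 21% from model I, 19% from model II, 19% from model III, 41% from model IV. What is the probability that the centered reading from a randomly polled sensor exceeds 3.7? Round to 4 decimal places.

0.3811

Conditional on each model, P(X > 3.7): I: 0.684913; II: 0.510315; III: 0.584948; IV: 0.0711577.
By total probability, P(X > 3.7) = 0.21·0.684913 + 0.19·0.510315 + 0.19·0.584948 + 0.41·0.0711577 = 0.381106.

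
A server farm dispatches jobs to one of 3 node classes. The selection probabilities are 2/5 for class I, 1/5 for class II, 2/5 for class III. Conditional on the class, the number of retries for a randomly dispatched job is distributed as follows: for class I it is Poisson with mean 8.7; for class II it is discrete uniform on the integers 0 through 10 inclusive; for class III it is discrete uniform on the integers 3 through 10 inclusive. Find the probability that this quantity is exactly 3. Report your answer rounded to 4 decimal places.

Conditional on each class, P(X = 3): I: 0.0182829; II: 0.0909091; III: 0.125.
By total probability, P(X = 3) = 0.4·0.0182829 + 0.2·0.0909091 + 0.4·0.125 = 0.075495.

0.0755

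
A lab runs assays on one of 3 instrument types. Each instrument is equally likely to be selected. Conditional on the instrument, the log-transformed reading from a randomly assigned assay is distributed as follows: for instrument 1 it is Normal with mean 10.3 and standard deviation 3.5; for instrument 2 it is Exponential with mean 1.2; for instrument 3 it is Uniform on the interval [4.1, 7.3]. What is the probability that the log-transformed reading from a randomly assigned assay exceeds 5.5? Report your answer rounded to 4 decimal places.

Conditional on each instrument, P(X > 5.5): 1: 0.914879; 2: 0.0102208; 3: 0.5625.
By total probability, P(X > 5.5) = 0.333333·0.914879 + 0.333333·0.0102208 + 0.333333·0.5625 = 0.495867.

0.4959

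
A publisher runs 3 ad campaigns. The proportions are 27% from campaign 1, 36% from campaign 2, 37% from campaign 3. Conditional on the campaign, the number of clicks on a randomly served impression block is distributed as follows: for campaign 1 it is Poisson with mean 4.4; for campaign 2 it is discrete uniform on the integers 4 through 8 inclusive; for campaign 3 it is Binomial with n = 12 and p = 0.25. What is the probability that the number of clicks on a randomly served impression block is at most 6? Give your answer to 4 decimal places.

Conditional on each campaign, P(X ≤ 6): 1: 0.843645; 2: 0.6; 3: 0.985747.
By total probability, P(X ≤ 6) = 0.27·0.843645 + 0.36·0.6 + 0.37·0.985747 = 0.808511.

0.8085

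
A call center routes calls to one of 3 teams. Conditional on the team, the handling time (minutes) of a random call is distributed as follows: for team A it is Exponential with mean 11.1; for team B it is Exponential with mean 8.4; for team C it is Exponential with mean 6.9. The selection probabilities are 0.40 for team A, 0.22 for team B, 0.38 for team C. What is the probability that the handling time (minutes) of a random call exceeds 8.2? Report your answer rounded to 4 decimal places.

Conditional on each team, P(X > 8.2): A: 0.477716; B: 0.376744; C: 0.304707.
By total probability, P(X > 8.2) = 0.4·0.477716 + 0.22·0.376744 + 0.38·0.304707 = 0.389759.

0.3898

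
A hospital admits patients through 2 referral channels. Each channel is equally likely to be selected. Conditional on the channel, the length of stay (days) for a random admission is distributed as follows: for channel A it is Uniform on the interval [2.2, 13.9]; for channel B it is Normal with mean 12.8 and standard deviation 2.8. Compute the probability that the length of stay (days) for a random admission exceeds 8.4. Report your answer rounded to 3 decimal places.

Conditional on each channel, P(X > 8.4): A: 0.470085; B: 0.941958.
By total probability, P(X > 8.4) = 0.5·0.470085 + 0.5·0.941958 = 0.706022.

0.706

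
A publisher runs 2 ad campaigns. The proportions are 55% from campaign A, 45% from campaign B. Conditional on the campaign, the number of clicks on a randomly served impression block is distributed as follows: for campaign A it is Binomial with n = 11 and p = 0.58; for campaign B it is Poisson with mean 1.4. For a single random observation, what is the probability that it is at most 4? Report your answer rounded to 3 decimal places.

0.513

Conditional on each campaign, P(X ≤ 4): A: 0.125951; B: 0.985747.
By total probability, P(X ≤ 4) = 0.55·0.125951 + 0.45·0.985747 = 0.512859.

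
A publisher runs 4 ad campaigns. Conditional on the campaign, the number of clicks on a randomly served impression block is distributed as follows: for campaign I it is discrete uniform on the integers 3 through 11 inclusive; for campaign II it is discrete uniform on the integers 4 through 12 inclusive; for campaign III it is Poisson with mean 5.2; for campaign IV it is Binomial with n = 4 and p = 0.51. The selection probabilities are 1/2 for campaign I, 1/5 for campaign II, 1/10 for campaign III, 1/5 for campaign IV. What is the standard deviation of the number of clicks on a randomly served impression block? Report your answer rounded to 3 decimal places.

3.144

Per component, I: μ=7, E[X²]=55.6667; II: μ=8, E[X²]=70.6667; III: μ=5.2, E[X²]=32.24; IV: μ=2.04, E[X²]=5.1612.
E[X] = 0.5·7 + 0.2·8 + 0.1·5.2 + 0.2·2.04 = 6.028.
E[X²] = 0.5·55.6667 + 0.2·70.6667 + 0.1·32.24 + 0.2·5.1612 = 46.2229.
Var(X) = E[X²] − (E[X])² = 46.2229 − 36.3368 = 9.88612.
SD(X) = √9.88612 = 3.14422.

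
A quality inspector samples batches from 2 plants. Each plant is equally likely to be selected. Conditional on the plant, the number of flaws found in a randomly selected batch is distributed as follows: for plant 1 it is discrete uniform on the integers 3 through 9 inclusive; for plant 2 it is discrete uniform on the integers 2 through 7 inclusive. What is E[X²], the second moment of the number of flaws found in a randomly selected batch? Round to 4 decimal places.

For each component E[X²] = Var + (mean)², giving 1: 40; 2: 23.1667.
Overall E[X²] = 0.5·40 + 0.5·23.1667 = 31.5833.

31.5833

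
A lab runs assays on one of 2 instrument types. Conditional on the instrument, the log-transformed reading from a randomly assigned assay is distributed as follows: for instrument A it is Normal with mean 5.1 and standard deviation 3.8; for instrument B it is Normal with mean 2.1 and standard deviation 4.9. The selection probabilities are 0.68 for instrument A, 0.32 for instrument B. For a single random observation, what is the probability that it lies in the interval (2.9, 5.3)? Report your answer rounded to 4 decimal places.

Conditional on each instrument, P(2.9 < X < 5.3): A: 0.239675; B: 0.178296.
By total probability, P(2.9 < X < 5.3) = 0.68·0.239675 + 0.32·0.178296 = 0.220034.

0.2200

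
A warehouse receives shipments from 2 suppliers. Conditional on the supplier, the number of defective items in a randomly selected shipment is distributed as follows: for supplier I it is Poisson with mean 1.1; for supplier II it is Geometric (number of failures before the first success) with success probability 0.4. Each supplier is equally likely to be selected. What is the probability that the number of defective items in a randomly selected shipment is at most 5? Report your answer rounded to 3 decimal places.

Conditional on each supplier, P(X ≤ 5): I: 0.999032; II: 0.953344.
By total probability, P(X ≤ 5) = 0.5·0.999032 + 0.5·0.953344 = 0.976188.

0.976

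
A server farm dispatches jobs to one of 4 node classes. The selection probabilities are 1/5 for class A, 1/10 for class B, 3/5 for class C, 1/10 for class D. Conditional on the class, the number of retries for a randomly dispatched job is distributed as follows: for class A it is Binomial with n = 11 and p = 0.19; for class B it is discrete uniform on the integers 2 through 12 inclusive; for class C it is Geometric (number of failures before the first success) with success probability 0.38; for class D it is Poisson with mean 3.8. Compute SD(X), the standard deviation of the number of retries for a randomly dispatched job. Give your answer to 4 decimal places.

Per component, A: μ=2.09, E[X²]=6.061; B: μ=7, E[X²]=59; C: μ=1.63158, E[X²]=6.95568; D: μ=3.8, E[X²]=18.24.
E[X] = 0.2·2.09 + 0.1·7 + 0.6·1.63158 + 0.1·3.8 = 2.47695.
E[X²] = 0.2·6.061 + 0.1·59 + 0.6·6.95568 + 0.1·18.24 = 13.1096.
Var(X) = E[X²] − (E[X])² = 13.1096 − 6.13527 = 6.97434.
SD(X) = √6.97434 = 2.6409.

2.6409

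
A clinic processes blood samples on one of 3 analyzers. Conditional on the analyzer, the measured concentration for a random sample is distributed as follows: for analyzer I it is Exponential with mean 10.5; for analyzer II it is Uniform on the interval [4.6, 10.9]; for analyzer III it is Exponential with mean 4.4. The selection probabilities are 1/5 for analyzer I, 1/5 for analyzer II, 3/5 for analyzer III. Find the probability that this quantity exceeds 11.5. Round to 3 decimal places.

0.111

Conditional on each analyzer, P(X > 11.5): I: 0.33446; II: 0; III: 0.0732676.
By total probability, P(X > 11.5) = 0.2·0.33446 + 0.2·0 + 0.6·0.0732676 = 0.110853.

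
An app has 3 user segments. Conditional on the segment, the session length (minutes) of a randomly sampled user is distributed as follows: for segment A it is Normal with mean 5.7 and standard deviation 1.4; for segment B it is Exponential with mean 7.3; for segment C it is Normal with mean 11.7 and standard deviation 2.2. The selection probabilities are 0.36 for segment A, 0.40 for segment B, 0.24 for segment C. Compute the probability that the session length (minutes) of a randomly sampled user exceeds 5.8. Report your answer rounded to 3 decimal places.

Conditional on each segment, P(X > 5.8): A: 0.471528; B: 0.451798; C: 0.996339.
By total probability, P(X > 5.8) = 0.36·0.471528 + 0.4·0.451798 + 0.24·0.996339 = 0.589591.

0.590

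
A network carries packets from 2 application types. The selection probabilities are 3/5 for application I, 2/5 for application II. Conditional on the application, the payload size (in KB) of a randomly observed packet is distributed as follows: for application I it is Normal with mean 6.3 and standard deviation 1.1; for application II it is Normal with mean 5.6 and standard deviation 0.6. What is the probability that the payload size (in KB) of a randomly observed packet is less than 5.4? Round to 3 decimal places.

Conditional on each application, P(X < 5.4): I: 0.206627; II: 0.369441.
By total probability, P(X < 5.4) = 0.6·0.206627 + 0.4·0.369441 = 0.271753.

0.272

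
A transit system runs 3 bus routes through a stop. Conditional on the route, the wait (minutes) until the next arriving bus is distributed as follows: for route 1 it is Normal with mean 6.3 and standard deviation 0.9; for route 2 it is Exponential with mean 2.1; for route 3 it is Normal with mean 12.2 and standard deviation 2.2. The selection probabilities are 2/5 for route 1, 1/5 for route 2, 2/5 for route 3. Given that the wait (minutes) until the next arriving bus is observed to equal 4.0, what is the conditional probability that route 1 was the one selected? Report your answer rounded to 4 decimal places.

Likelihoods f(4.0 | ·): 1: 0.0169242; 2: 0.0708848; 3: 0.000174484.
Posterior ∝ prior × likelihood. Numerator for 1: 0.4·0.0169242 = 0.00676968.
Normalizing constant: 0.4·0.0169242 + 0.2·0.0708848 + 0.4·0.000174484 = 0.0210164.
P(1 | observation) = 0.00676968 / 0.0210164 = 0.322114.

0.3221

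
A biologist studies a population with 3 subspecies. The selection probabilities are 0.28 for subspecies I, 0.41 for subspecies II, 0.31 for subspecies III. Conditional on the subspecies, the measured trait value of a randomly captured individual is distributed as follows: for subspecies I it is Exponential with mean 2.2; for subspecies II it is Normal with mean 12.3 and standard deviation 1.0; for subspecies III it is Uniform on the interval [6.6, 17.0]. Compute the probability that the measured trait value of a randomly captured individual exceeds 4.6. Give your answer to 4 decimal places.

0.7546

Conditional on each subspecies, P(X > 4.6): I: 0.123575; II: 1; III: 1.
By total probability, P(X > 4.6) = 0.28·0.123575 + 0.41·1 + 0.31·1 = 0.754601.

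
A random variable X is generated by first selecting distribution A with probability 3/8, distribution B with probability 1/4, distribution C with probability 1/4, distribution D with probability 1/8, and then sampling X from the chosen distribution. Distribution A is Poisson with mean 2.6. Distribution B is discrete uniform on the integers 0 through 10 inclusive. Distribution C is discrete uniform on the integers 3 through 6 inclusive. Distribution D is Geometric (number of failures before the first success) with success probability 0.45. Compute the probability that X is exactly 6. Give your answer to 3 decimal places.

0.099

Conditional on each component, P(X = 6): A: 0.0318671; B: 0.0909091; C: 0.25; D: 0.0124563.
By total probability, P(X = 6) = 0.375·0.0318671 + 0.25·0.0909091 + 0.25·0.25 + 0.125·0.0124563 = 0.0987345.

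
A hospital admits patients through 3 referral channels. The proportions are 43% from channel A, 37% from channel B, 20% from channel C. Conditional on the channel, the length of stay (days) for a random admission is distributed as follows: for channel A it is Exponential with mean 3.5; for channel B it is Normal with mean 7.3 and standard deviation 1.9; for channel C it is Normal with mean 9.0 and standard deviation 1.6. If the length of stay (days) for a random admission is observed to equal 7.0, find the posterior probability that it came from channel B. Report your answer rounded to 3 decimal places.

0.660

Likelihoods f(7.0 | ·): A: 0.0386672; B: 0.207369; C: 0.114156.
Posterior ∝ prior × likelihood. Numerator for B: 0.37·0.207369 = 0.0767264.
Normalizing constant: 0.43·0.0386672 + 0.37·0.207369 + 0.2·0.114156 = 0.116184.
P(B | observation) = 0.0767264 / 0.116184 = 0.660384.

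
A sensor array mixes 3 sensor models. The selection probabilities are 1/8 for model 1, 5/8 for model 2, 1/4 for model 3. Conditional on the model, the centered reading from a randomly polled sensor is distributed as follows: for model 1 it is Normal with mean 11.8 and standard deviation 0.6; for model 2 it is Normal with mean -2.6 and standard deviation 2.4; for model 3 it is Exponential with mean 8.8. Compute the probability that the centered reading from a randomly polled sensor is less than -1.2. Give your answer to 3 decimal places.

Conditional on each model, P(X < -1.2): 1: 0; 2: 0.720166; 3: 0.
By total probability, P(X < -1.2) = 0.125·0 + 0.625·0.720166 + 0.25·0 = 0.450103.

0.450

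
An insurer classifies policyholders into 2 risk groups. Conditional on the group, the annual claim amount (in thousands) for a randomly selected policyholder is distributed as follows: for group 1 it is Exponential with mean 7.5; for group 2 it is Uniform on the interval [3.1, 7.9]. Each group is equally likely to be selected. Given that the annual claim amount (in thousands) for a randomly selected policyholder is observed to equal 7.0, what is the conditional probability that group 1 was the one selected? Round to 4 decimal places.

0.2011

Likelihoods f(7.0 | ·): 1: 0.0524321; 2: 0.208333.
Posterior ∝ prior × likelihood. Numerator for 1: 0.5·0.0524321 = 0.026216.
Normalizing constant: 0.5·0.0524321 + 0.5·0.208333 = 0.130383.
P(1 | observation) = 0.026216 / 0.130383 = 0.20107.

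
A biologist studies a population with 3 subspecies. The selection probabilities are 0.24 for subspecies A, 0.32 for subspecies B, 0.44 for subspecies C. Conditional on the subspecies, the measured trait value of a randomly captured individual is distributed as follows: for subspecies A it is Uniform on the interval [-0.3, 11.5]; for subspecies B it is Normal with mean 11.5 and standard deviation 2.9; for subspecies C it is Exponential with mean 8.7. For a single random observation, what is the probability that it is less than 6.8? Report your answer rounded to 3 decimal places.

Conditional on each subspecies, P(X < 6.8): A: 0.601695; B: 0.0525421; C: 0.542331.
By total probability, P(X < 6.8) = 0.24·0.601695 + 0.32·0.0525421 + 0.44·0.542331 = 0.399846.

0.400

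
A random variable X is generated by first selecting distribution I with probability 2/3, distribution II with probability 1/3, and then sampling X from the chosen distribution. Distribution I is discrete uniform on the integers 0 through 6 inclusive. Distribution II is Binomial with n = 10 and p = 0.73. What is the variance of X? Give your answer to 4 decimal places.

Per component, I: μ=3, E[X²]=13; II: μ=7.3, E[X²]=55.261.
E[X] = 0.666667·3 + 0.333333·7.3 = 4.43333.
E[X²] = 0.666667·13 + 0.333333·55.261 = 27.087.
Var(X) = E[X²] − (E[X])² = 27.087 − 19.6544 = 7.43256.

7.4326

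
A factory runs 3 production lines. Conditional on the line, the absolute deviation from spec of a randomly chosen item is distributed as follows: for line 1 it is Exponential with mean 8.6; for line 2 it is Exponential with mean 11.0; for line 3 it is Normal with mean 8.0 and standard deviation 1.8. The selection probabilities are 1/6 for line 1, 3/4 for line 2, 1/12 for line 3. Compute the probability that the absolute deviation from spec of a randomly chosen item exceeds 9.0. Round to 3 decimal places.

Conditional on each line, P(X > 9.0): 1: 0.351161; 2: 0.441233; 3: 0.289257.
By total probability, P(X > 9.0) = 0.166667·0.351161 + 0.75·0.441233 + 0.0833333·0.289257 = 0.413556.

0.414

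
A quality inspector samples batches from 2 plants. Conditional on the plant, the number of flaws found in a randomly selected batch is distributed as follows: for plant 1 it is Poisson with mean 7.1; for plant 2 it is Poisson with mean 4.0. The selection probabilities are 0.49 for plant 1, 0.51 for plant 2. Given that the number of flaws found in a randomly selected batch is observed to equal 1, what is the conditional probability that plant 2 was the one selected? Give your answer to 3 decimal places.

Likelihoods P(X=1 | ·): 1: 0.00585824; 2: 0.0732626.
Posterior ∝ prior × likelihood. Numerator for 2: 0.51·0.0732626 = 0.0373639.
Normalizing constant: 0.49·0.00585824 + 0.51·0.0732626 = 0.0402344.
P(2 | observation) = 0.0373639 / 0.0402344 = 0.928655.

0.929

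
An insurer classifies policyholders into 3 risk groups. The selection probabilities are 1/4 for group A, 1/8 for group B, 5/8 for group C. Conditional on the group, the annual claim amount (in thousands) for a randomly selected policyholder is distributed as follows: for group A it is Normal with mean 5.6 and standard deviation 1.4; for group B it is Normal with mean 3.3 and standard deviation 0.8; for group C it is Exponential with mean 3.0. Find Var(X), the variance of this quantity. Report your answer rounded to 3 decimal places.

7.424

Per component, A: μ=5.6, E[X²]=33.32; B: μ=3.3, E[X²]=11.53; C: μ=3, E[X²]=18.
E[X] = 0.25·5.6 + 0.125·3.3 + 0.625·3 = 3.6875.
E[X²] = 0.25·33.32 + 0.125·11.53 + 0.625·18 = 21.0212.
Var(X) = E[X²] − (E[X])² = 21.0212 − 13.5977 = 7.42359.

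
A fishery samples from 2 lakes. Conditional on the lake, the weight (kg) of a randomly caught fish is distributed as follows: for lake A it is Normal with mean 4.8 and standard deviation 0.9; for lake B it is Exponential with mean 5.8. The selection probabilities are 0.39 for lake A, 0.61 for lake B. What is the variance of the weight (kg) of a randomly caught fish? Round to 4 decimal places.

Per component, A: μ=4.8, E[X²]=23.85; B: μ=5.8, E[X²]=67.28.
E[X] = 0.39·4.8 + 0.61·5.8 = 5.41.
E[X²] = 0.39·23.85 + 0.61·67.28 = 50.3423.
Var(X) = E[X²] − (E[X])² = 50.3423 − 29.2681 = 21.0742.

21.0742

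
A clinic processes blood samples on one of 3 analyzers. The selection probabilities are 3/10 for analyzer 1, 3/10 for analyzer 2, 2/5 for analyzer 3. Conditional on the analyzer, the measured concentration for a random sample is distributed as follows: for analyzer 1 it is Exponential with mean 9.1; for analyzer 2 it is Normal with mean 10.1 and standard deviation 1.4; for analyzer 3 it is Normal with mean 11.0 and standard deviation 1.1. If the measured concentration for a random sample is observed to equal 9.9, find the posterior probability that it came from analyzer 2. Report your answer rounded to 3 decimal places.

Likelihoods f(9.9 | ·): 1: 0.0370241; 2: 0.282066; 3: 0.219973.
Posterior ∝ prior × likelihood. Numerator for 2: 0.3·0.282066 = 0.0846197.
Normalizing constant: 0.3·0.0370241 + 0.3·0.282066 + 0.4·0.219973 = 0.183716.
P(2 | observation) = 0.0846197 / 0.183716 = 0.4606.

0.461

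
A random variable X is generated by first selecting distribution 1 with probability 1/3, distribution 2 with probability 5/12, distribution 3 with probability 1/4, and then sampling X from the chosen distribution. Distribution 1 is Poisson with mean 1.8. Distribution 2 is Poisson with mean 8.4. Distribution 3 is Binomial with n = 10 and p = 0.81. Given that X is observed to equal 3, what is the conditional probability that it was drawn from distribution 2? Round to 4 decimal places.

Likelihoods P(X=3 | ·): 1: 0.160671; 2: 0.0222133; 3: 0.000570048.
Posterior ∝ prior × likelihood. Numerator for 2: 0.416667·0.0222133 = 0.00925554.
Normalizing constant: 0.333333·0.160671 + 0.416667·0.0222133 + 0.25·0.000570048 = 0.0629549.
P(2 | observation) = 0.00925554 / 0.0629549 = 0.147019.

0.1470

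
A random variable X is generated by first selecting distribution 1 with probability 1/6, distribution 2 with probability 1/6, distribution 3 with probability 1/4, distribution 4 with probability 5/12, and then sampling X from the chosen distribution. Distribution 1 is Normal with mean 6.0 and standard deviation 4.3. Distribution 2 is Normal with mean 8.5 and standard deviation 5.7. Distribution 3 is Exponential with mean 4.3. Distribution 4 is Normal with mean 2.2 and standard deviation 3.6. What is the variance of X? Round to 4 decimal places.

23.7666

Per component, 1: μ=6, E[X²]=54.49; 2: μ=8.5, E[X²]=104.74; 3: μ=4.3, E[X²]=36.98; 4: μ=2.2, E[X²]=17.8.
E[X] = 0.166667·6 + 0.166667·8.5 + 0.25·4.3 + 0.416667·2.2 = 4.40833.
E[X²] = 0.166667·54.49 + 0.166667·104.74 + 0.25·36.98 + 0.416667·17.8 = 43.2.
Var(X) = E[X²] − (E[X])² = 43.2 − 19.4334 = 23.7666.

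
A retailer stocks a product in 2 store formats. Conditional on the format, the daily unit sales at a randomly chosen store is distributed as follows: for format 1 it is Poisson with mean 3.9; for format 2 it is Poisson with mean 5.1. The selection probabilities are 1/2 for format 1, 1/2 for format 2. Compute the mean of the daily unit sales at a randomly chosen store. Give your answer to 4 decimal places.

4.5000

Component means — 1: 3.9; 2: 5.1.
E[X] = 0.5·3.9 + 0.5·5.1 = 4.5.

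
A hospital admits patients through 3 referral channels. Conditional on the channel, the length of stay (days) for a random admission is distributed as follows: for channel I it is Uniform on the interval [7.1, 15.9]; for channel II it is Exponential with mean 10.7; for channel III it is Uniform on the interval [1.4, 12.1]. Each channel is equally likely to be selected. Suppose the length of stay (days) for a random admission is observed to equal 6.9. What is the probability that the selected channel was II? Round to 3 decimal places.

Likelihoods f(6.9 | ·): I: 0; II: 0.0490408; III: 0.0934579.
Posterior ∝ prior × likelihood. Numerator for II: 0.333333·0.0490408 = 0.0163469.
Normalizing constant: 0.333333·0 + 0.333333·0.0490408 + 0.333333·0.0934579 = 0.0474996.
P(II | observation) = 0.0163469 / 0.0474996 = 0.344149.

0.344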